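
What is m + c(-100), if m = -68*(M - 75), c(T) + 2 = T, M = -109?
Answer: 12410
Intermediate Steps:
c(T) = -2 + T
m = 12512 (m = -68*(-109 - 75) = -68*(-184) = 12512)
m + c(-100) = 12512 + (-2 - 100) = 12512 - 102 = 12410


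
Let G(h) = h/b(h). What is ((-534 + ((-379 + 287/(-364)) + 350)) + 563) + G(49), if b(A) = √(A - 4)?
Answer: -41/52 + 49*√5/15 ≈ 6.5160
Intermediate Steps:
b(A) = √(-4 + A)
G(h) = h/√(-4 + h) (G(h) = h/(√(-4 + h)) = h/√(-4 + h))
((-534 + ((-379 + 287/(-364)) + 350)) + 563) + G(49) = ((-534 + ((-379 + 287/(-364)) + 350)) + 563) + 49/√(-4 + 49) = ((-534 + ((-379 + 287*(-1/364)) + 350)) + 563) + 49/√45 = ((-534 + ((-379 - 41/52) + 350)) + 563) + 49*(√5/15) = ((-534 + (-19749/52 + 350)) + 563) + 49*√5/15 = ((-534 - 1549/52) + 563) + 49*√5/15 = (-29317/52 + 563) + 49*√5/15 = -41/52 + 49*√5/15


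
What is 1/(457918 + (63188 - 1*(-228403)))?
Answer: 1/749509 ≈ 1.3342e-6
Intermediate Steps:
1/(457918 + (63188 - 1*(-228403))) = 1/(457918 + (63188 + 228403)) = 1/(457918 + 291591) = 1/749509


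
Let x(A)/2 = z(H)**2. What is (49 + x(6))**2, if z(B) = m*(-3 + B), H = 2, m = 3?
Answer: 4489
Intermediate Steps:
z(B) = -9 + 3*B (z(B) = 3*(-3 + B) = -9 + 3*B)
x(A) = 18 (x(A) = 2*(-9 + 3*2)**2 = 2*(-9 + 6)**2 = 2*(-3)**2 = 2*9 = 18)
(49 + x(6))**2 = (49 + 18)**2 = 67**2 = 4489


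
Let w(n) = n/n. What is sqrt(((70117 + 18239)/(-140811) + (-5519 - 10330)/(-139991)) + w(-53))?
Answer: 2*sqrt(5242884912228742229)/6570757567 ≈ 0.69695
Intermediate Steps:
w(n) = 1
sqrt(((70117 + 18239)/(-140811) + (-5519 - 10330)/(-139991)) + w(-53)) = sqrt(((70117 + 18239)/(-140811) + (-5519 - 10330)/(-139991)) + 1) = sqrt((88356*(-1/140811) - 15849*(-1/139991)) + 1) = sqrt((-29452/46937 + 15849/139991) + 1) = sqrt(-3379110419/6570757567 + 1) = sqrt(3191647148/6570757567) = 2*sqrt(5242884912228742229)/6570757567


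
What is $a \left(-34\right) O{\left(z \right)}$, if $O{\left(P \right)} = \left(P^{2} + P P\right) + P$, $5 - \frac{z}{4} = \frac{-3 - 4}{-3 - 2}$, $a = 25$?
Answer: $-364752$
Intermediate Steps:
$z = \frac{72}{5}$ ($z = 20 - 4 \frac{-3 - 4}{-3 - 2} = 20 - 4 \left(- \frac{7}{-5}\right) = 20 - 4 \left(\left(-7\right) \left(- \frac{1}{5}\right)\right) = 20 - \frac{28}{5} = \frac{72}{5} \approx 14.4$)
$O{\left(P \right)} = P + 2 P^{2}$ ($O{\left(P \right)} = \left(P^{2} + P^{2}\right) + P = 2 P^{2} + P = P + 2 P^{2}$)
$a \left(-34\right) O{\left(z \right)} = 25 \left(-34\right) \frac{72 \left(1 + 2 \cdot \frac{72}{5}\right)}{5} = - 850 \frac{72 \left(1 + \frac{144}{5}\right)}{5} = - 850 \cdot \frac{72}{5} \cdot \frac{149}{5} = \left(-850\right) \frac{10728}{25} = -364752$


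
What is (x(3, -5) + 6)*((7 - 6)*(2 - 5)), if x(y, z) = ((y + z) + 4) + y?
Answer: -33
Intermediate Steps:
x(y, z) = 4 + z + 2*y (x(y, z) = (4 + y + z) + y = 4 + z + 2*y)
(x(3, -5) + 6)*((7 - 6)*(2 - 5)) = ((4 - 5 + 2*3) + 6)*((7 - 6)*(2 - 5)) = ((4 - 5 + 6) + 6)*(1*(-3)) = (5 + 6)*(-3) = 11*(-3) = -33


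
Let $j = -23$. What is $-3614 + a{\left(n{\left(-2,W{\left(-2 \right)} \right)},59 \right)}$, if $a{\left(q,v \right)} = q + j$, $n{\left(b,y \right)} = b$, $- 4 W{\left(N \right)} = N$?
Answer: $-3639$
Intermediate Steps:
$W{\left(N \right)} = - \frac{N}{4}$
$a{\left(q,v \right)} = -23 + q$ ($a{\left(q,v \right)} = q - 23 = -23 + q$)
$-3614 + a{\left(n{\left(-2,W{\left(-2 \right)} \right)},59 \right)} = -3614 - 25 = -3639$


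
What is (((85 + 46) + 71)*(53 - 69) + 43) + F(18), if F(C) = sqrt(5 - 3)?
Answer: -3189 + sqrt(2) ≈ -3187.6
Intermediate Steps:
F(C) = sqrt(2)
(((85 + 46) + 71)*(53 - 69) + 43) + F(18) = (((85 + 46) + 71)*(53 - 69) + 43) + sqrt(2) = ((131 + 71)*(-16) + 43) + sqrt(2) = (202*(-16) + 43) + sqrt(2) = (-3232 + 43) + sqrt(2) = -3189 + sqrt(2)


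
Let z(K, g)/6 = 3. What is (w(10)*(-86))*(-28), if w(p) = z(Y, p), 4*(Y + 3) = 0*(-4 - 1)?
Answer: 43344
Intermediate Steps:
Y = -3 (Y = -3 + (0*(-4 - 1))/4 = -3 + (0*(-5))/4 = -3 + (¼)*0 = -3 + 0 = -3)
z(K, g) = 18 (z(K, g) = 6*3 = 18)
w(p) = 18
(w(10)*(-86))*(-28) = (18*(-86))*(-28) = -1548*(-28) = 43344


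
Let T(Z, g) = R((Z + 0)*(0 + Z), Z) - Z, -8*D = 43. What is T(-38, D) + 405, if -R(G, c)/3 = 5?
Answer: 428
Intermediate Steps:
R(G, c) = -15 (R(G, c) = -3*5 = -15)
D = -43/8 (D = -⅛*43 = -43/8 ≈ -5.3750)
T(Z, g) = -15 - Z
T(-38, D) + 405 = (-15 - 1*(-38)) + 405 = (-15 + 38) + 405 = 23 + 405 = 428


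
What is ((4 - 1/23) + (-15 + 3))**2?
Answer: 34225/529 ≈ 64.698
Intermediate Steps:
((4 - 1/23) + (-15 + 3))**2 = ((4 - 1*1/23) - 12)**2 = ((4 - 1/23) - 12)**2 = (91/23 - 12)**2 = (-185/23)**2 = 34225/529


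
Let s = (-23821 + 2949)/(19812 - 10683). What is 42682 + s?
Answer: 389623106/9129 ≈ 42680.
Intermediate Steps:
s = -20872/9129 ≈ -2.2863
42682 + s = 42682 - 20872/9129 = 389623106/9129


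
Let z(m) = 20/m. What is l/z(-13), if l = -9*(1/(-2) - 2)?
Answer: -117/8 ≈ -14.625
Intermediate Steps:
l = 45/2 (l = -9*(-1/2 - 2) = -9*(-5/2) = 45/2 ≈ 22.500)
l/z(-13) = 45/(2*((20/(-13)))) = 45/(2*((20*(-1/13)))) = 45/(2*(-20/13)) = (45/2)*(-13/20) = -117/8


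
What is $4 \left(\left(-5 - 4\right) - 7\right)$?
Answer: $-64$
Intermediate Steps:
$4 \left(\left(-5 - 4\right) - 7\right) = 4 \left(-9 - 7\right) = 4 \left(-16\right) = -64$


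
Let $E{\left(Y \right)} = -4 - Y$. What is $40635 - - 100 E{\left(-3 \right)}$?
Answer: $40535$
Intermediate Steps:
$40635 - - 100 E{\left(-3 \right)} = 40635 - - 100 \left(-4 - -3\right) = 40635 - - 100 \left(-4 + 3\right) = 40635 - \left(-100\right) \left(-1\right) = 40635 - 100 = 40535$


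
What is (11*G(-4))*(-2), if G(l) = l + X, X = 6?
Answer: -44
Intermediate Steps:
G(l) = 6 + l (G(l) = l + 6 = 6 + l)
(11*G(-4))*(-2) = (11*(6 - 4))*(-2) = (11*2)*(-2) = 22*(-2) = -44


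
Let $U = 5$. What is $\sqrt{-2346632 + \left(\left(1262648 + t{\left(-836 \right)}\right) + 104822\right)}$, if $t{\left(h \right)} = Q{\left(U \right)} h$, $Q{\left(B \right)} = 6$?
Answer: $i \sqrt{984178} \approx 992.06 i$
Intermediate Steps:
$t{\left(h \right)} = 6 h$
$\sqrt{-2346632 + \left(\left(1262648 + t{\left(-836 \right)}\right) + 104822\right)} = \sqrt{-2346632 + \left(\left(1262648 + 6 \left(-836\right)\right) + 104822\right)} = \sqrt{-2346632 + \left(\left(1262648 - 5016\right) + 104822\right)} = \sqrt{-2346632 + \left(1257632 + 104822\right)} = \sqrt{-2346632 + 1362454} = \sqrt{-984178} = i \sqrt{984178}$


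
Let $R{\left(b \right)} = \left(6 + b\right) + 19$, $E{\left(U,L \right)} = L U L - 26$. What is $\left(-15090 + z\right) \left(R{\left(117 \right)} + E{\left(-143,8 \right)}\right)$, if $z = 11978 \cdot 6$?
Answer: $-513046008$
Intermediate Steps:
$E{\left(U,L \right)} = -26 + U L^{2}$ ($E{\left(U,L \right)} = U L^{2} - 26 = -26 + U L^{2}$)
$z = 71868$
$R{\left(b \right)} = 25 + b$
$\left(-15090 + z\right) \left(R{\left(117 \right)} + E{\left(-143,8 \right)}\right) = \left(-15090 + 71868\right) \left(\left(25 + 117\right) - \left(26 + 143 \cdot 8^{2}\right)\right) = 56778 \left(142 - 9178\right) = 56778 \left(-9036\right) = -513046008$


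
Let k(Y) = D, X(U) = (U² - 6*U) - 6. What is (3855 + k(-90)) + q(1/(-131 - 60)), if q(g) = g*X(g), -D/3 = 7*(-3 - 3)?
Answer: 27739312190/6967871 ≈ 3981.0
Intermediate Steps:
X(U) = -6 + U² - 6*U
D = 126 (D = -21*(-3 - 3) = -21*(-6) = -3*(-42) = 126)
k(Y) = 126
q(g) = g*(-6 + g² - 6*g)
(3855 + k(-90)) + q(1/(-131 - 60)) = (3855 + 126) + (-6 + (1/(-131 - 60))² - 6/(-131 - 60))/(-131 - 60) = 3981 + (-6 + (1/(-191))² - 6/(-191))/(-191) = 3981 - (-6 + (-1/191)² - 6*(-1/191))/191 = 3981 - (-6 + 1/36481 + 6/191)/191 = 3981 - 1/191*(-217739/36481) = 3981 + 217739/6967871 = 27739312190/6967871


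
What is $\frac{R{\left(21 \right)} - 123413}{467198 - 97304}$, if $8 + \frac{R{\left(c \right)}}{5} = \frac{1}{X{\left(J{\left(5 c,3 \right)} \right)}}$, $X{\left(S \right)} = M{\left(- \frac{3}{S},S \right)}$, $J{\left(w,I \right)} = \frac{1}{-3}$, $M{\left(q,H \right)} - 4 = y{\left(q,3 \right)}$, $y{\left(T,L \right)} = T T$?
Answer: $- \frac{1049350}{3144099} \approx -0.33375$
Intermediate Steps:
$y{\left(T,L \right)} = T^{2}$
$M{\left(q,H \right)} = 4 + q^{2}$
$J{\left(w,I \right)} = - \frac{1}{3}$
$X{\left(S \right)} = 4 + \frac{9}{S^{2}}$ ($X{\left(S \right)} = 4 + \left(- \frac{3}{S}\right)^{2} = 4 + \frac{9}{S^{2}}$)
$R{\left(c \right)} = - \frac{679}{17}$ ($R{\left(c \right)} = -40 + \frac{5}{4 + \frac{9}{\frac{1}{9}}} = -40 + \frac{5}{4 + 9 \cdot 9} = -40 + \frac{5}{4 + 81} = -40 + \frac{5}{85} = -40 + 5 \cdot \frac{1}{85} = -40 + \frac{1}{17} = - \frac{679}{17}$)
$\frac{R{\left(21 \right)} - 123413}{467198 - 97304} = \frac{- \frac{679}{17} - 123413}{467198 - 97304} = - \frac{2098700}{17 \cdot 369894} = \left(- \frac{2098700}{17}\right) \frac{1}{369894} = - \frac{1049350}{3144099}$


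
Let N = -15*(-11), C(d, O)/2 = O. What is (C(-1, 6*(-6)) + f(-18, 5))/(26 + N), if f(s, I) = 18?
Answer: -54/191 ≈ -0.28272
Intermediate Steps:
C(d, O) = 2*O
N = 165
(C(-1, 6*(-6)) + f(-18, 5))/(26 + N) = (2*(6*(-6)) + 18)/(26 + 165) = (2*(-36) + 18)/191 = (-72 + 18)*(1/191) = -54*1/191 = -54/191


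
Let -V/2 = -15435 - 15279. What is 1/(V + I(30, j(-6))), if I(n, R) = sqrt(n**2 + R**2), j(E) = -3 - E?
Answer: 20476/1257799425 - sqrt(101)/1257799425 ≈ 1.6271e-5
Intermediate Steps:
V = 61428 (V = -2*(-15435 - 15279) = -2*(-30714) = 61428)
I(n, R) = sqrt(R**2 + n**2)
1/(V + I(30, j(-6))) = 1/(61428 + sqrt((-3 - 1*(-6))**2 + 30**2)) = 1/(61428 + sqrt((-3 + 6)**2 + 900)) = 1/(61428 + sqrt(3**2 + 900)) = 1/(61428 + sqrt(9 + 900)) = 1/(61428 + sqrt(909)) = 1/(61428 + 3*sqrt(101))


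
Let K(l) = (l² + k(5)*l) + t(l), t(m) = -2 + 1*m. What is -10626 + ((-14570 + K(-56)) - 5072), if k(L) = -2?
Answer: -27078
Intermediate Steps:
t(m) = -2 + m
K(l) = -2 + l² - l (K(l) = (l² - 2*l) + (-2 + l) = -2 + l² - l)
-10626 + ((-14570 + K(-56)) - 5072) = -10626 + ((-14570 + (-2 + (-56)² - 1*(-56))) - 5072) = -10626 + ((-14570 + (-2 + 3136 + 56)) - 5072) = -10626 + ((-14570 + 3190) - 5072) = -10626 + (-11380 - 5072) = -10626 - 16452 = -27078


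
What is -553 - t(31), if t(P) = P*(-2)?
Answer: -491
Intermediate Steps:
t(P) = -2*P
-553 - t(31) = -553 - (-2)*31 = -553 - 1*(-62) = -553 + 62 = -491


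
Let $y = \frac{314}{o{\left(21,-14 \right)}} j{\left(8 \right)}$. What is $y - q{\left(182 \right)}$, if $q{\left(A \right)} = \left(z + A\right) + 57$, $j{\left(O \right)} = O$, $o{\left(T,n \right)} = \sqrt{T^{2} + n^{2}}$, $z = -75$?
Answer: $-164 + \frac{2512 \sqrt{13}}{91} \approx -64.471$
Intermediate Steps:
$q{\left(A \right)} = -18 + A$ ($q{\left(A \right)} = \left(-75 + A\right) + 57 = -18 + A$)
$y = \frac{2512 \sqrt{13}}{91}$ ($y = \frac{314}{\sqrt{21^{2} + \left(-14\right)^{2}}} \cdot 8 = \frac{314}{\sqrt{441 + 196}} \cdot 8 = \frac{314}{\sqrt{637}} \cdot 8 = \frac{314}{7 \sqrt{13}} \cdot 8 = 314 \frac{\sqrt{13}}{91} \cdot 8 = \frac{314 \sqrt{13}}{91} \cdot 8 = \frac{2512 \sqrt{13}}{91} \approx 99.529$)
$y - q{\left(182 \right)} = \frac{2512 \sqrt{13}}{91} - \left(-18 + 182\right) = \frac{2512 \sqrt{13}}{91} - 164 = -164 + \frac{2512 \sqrt{13}}{91}$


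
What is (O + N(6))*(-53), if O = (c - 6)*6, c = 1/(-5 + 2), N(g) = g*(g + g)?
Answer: -1802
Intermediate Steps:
N(g) = 2*g² (N(g) = g*(2*g) = 2*g²)
c = -⅓ (c = 1/(-3) = -⅓ ≈ -0.33333)
O = -38 (O = (-⅓ - 6)*6 = -19/3*6 = -38)
(O + N(6))*(-53) = (-38 + 2*6²)*(-53) = (-38 + 2*36)*(-53) = (-38 + 72)*(-53) = 34*(-53) = -1802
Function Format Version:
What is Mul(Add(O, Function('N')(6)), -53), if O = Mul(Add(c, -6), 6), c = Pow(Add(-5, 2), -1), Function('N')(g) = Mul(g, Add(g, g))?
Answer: -1802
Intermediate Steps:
Function('N')(g) = Mul(2, Pow(g, 2)) (Function('N')(g) = Mul(g, Mul(2, g)) = Mul(2, Pow(g, 2)))
c = Rational(-1, 3) (c = Pow(-3, -1) = Rational(-1, 3) ≈ -0.33333)
O = -38 (O = Mul(Add(Rational(-1, 3), -6), 6) = Mul(Rational(-19, 3), 6) = -38)
Mul(Add(O, Function('N')(6)), -53) = Mul(Add(-38, Mul(2, Pow(6, 2))), -53) = Mul(Add(-38, Mul(2, 36)), -53) = Mul(Add(-38, 72), -53) = Mul(34, -53) = -1802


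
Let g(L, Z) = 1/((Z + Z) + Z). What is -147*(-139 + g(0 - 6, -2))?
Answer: 40915/2 ≈ 20458.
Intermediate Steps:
g(L, Z) = 1/(3*Z) (g(L, Z) = 1/(2*Z + Z) = 1/(3*Z))
-147*(-139 + g(0 - 6, -2)) = -147*(-139 + (⅓)/(-2)) = -147*(-139 + (⅓)*(-½)) = -147*(-139 - ⅙) = -147*(-835/6) = 40915/2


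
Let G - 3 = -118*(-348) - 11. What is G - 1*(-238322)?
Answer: 279378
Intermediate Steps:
G = 41056 (G = 3 + (-118*(-348) - 11) = 3 + (41064 - 11) = 3 + 41053 = 41056)
G - 1*(-238322) = 41056 - 1*(-238322) = 41056 + 238322 = 279378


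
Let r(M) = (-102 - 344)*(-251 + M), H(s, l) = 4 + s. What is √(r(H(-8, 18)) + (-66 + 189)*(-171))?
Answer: 53*√33 ≈ 304.46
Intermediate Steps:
r(M) = 111946 - 446*M (r(M) = -446*(-251 + M) = 111946 - 446*M)
√(r(H(-8, 18)) + (-66 + 189)*(-171)) = √((111946 - 446*(4 - 8)) + (-66 + 189)*(-171)) = √((111946 - 446*(-4)) + 123*(-171)) = √((111946 + 1784) - 21033) = √(113730 - 21033) = √92697 = 53*√33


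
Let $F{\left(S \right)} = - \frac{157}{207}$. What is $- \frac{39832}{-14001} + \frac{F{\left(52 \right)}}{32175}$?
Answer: $\frac{6802253437}{2391020775} \approx 2.8449$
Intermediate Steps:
$F{\left(S \right)} = - \frac{157}{207}$ ($F{\left(S \right)} = \left(-157\right) \frac{1}{207} = - \frac{157}{207}$)
$- \frac{39832}{-14001} + \frac{F{\left(52 \right)}}{32175} = - \frac{39832}{-14001} - \frac{157}{207 \cdot 32175} = \left(-39832\right) \left(- \frac{1}{14001}\right) - \frac{157}{6660225} = \frac{3064}{1077} - \frac{157}{6660225} = \frac{6802253437}{2391020775}$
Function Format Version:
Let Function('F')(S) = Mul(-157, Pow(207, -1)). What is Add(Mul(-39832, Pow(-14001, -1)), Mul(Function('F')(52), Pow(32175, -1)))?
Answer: Rational(6802253437, 2391020775) ≈ 2.8449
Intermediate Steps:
Function('F')(S) = Rational(-157, 207) (Function('F')(S) = Mul(-157, Rational(1, 207)) = Rational(-157, 207))
Add(Mul(-39832, Pow(-14001, -1)), Mul(Function('F')(52), Pow(32175, -1))) = Add(Mul(-39832, Pow(-14001, -1)), Mul(Rational(-157, 207), Pow(32175, -1))) = Add(Mul(-39832, Rational(-1, 14001)), Mul(Rational(-157, 207), Rational(1, 32175))) = Add(Rational(3064, 1077), Rational(-157, 6660225)) = Rational(6802253437, 2391020775)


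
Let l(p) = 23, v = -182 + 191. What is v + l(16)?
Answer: 32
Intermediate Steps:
v = 9
v + l(16) = 9 + 23 = 32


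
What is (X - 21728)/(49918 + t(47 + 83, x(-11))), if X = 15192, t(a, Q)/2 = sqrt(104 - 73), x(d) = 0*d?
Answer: -40783006/311475825 + 1634*sqrt(31)/311475825 ≈ -0.13091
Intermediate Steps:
x(d) = 0
t(a, Q) = 2*sqrt(31) (t(a, Q) = 2*sqrt(104 - 73) = 2*sqrt(31))
(X - 21728)/(49918 + t(47 + 83, x(-11))) = (15192 - 21728)/(49918 + 2*sqrt(31)) = -6536/(49918 + 2*sqrt(31))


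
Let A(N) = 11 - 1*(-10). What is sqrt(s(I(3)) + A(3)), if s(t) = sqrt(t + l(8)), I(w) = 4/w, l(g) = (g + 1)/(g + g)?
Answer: sqrt(756 + 3*sqrt(273))/6 ≈ 4.7304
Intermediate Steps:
l(g) = (1 + g)/(2*g) (l(g) = (1 + g)/((2*g)) = (1 + g)*(1/(2*g)) = (1 + g)/(2*g))
A(N) = 21 (A(N) = 11 + 10 = 21)
s(t) = sqrt(9/16 + t) (s(t) = sqrt(t + (1/2)*(1 + 8)/8) = sqrt(t + (1/2)*(1/8)*9) = sqrt(t + 9/16) = sqrt(9/16 + t))
sqrt(s(I(3)) + A(3)) = sqrt(sqrt(9 + 16*(4/3))/4 + 21) = sqrt(sqrt(9 + 64/3)/4 + 21) = sqrt(sqrt(91/3)/4 + 21) = sqrt((sqrt(273)/3)/4 + 21) = sqrt(sqrt(273)/12 + 21) = sqrt(21 + sqrt(273)/12)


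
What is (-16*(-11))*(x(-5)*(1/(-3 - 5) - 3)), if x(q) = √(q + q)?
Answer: -550*I*√10 ≈ -1739.3*I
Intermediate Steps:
x(q) = √2*√q (x(q) = √(2*q) = √2*√q)
(-16*(-11))*(x(-5)*(1/(-3 - 5) - 3)) = (-16*(-11))*((√2*√(-5))*(1/(-3 - 5) - 3)) = 176*((√2*(I*√5))*(1/(-8) - 3)) = 176*((I*√10)*(-⅛ - 3)) = 176*((I*√10)*(-25/8)) = 176*(-25*I*√10/8) = -550*I*√10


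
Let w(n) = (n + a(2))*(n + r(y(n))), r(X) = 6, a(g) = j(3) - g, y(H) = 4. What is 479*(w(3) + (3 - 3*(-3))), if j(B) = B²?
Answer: 48858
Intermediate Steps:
a(g) = 9 - g (a(g) = 3² - g = 9 - g)
w(n) = (6 + n)*(7 + n) (w(n) = (n + (9 - 1*2))*(n + 6) = (n + (9 - 2))*(6 + n) = (n + 7)*(6 + n) = (7 + n)*(6 + n) = (6 + n)*(7 + n))
479*(w(3) + (3 - 3*(-3))) = 479*((42 + 3² + 13*3) + (3 - 3*(-3))) = 479*((42 + 9 + 39) + (3 + 9)) = 479*(90 + 12) = 479*102 = 48858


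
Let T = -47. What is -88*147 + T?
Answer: -12983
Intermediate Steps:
-88*147 + T = -88*147 - 47 = -12936 - 47 = -12983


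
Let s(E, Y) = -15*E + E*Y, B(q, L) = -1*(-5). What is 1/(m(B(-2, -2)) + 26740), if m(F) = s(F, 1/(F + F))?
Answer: 2/53331 ≈ 3.7502e-5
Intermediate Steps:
B(q, L) = 5
m(F) = F*(-15 + 1/(2*F)) (m(F) = F*(-15 + 1/(F + F)) = F*(-15 + 1/(2*F)))
1/(m(B(-2, -2)) + 26740) = 1/((1/2 - 15*5) + 26740) = 1/((1/2 - 75) + 26740) = 1/(-149/2 + 26740) = 1/(53331/2) = 2/53331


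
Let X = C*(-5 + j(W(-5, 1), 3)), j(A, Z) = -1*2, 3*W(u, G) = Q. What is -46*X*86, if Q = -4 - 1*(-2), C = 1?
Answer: 27692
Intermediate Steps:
Q = -2 (Q = -4 + 2 = -2)
W(u, G) = -⅔ (W(u, G) = (⅓)*(-2) = -⅔)
j(A, Z) = -2
X = -7 (X = 1*(-5 - 2) = 1*(-7) = -7)
-46*X*86 = -46*(-7)*86 = 322*86 = 27692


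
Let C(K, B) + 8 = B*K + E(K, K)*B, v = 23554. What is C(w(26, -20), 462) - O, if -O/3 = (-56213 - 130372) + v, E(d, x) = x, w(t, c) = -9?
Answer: -497417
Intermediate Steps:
C(K, B) = -8 + 2*B*K (C(K, B) = -8 + (B*K + K*B) = -8 + (B*K + B*K) = -8 + 2*B*K)
O = 489093 (O = -3*((-56213 - 130372) + 23554) = -3*(-186585 + 23554) = -3*(-163031) = 489093)
C(w(26, -20), 462) - O = (-8 + 2*462*(-9)) - 1*489093 = (-8 - 8316) - 489093 = -8324 - 489093 = -497417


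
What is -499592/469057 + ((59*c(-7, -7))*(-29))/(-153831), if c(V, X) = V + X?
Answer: -447149890/366271611 ≈ -1.2208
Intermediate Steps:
-499592/469057 + ((59*c(-7, -7))*(-29))/(-153831) = -499592/469057 + ((59*(-7 - 7))*(-29))/(-153831) = -499592*1/469057 + ((59*(-14))*(-29))*(-1/153831) = -2536/2381 - 826*(-29)*(-1/153831) = -2536/2381 + 23954*(-1/153831) = -2536/2381 - 23954/153831 = -447149890/366271611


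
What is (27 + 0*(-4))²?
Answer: 729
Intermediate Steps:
(27 + 0*(-4))² = (27 + 0)² = 27² = 729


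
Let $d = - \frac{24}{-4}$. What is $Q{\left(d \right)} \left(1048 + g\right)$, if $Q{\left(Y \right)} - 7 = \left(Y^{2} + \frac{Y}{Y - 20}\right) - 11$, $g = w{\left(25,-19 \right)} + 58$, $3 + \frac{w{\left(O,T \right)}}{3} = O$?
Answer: $\frac{259012}{7} \approx 37002.0$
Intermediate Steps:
$d = 6$ ($d = \left(-24\right) \left(- \frac{1}{4}\right) = 6$)
$w{\left(O,T \right)} = -9 + 3 O$
$g = 124$ ($g = \left(-9 + 3 \cdot 25\right) + 58 = \left(-9 + 75\right) + 58 = 66 + 58 = 124$)
$Q{\left(Y \right)} = -4 + Y^{2} + \frac{Y}{-20 + Y}$ ($Q{\left(Y \right)} = 7 - \left(11 - Y^{2} - \frac{Y}{Y - 20}\right) = 7 - \left(11 - Y^{2} - \frac{Y}{-20 + Y}\right) = 7 + \left(-11 + Y^{2} + \frac{Y}{-20 + Y}\right) = -4 + Y^{2} + \frac{Y}{-20 + Y}$)
$Q{\left(d \right)} \left(1048 + g\right) = \frac{80 + 6^{3} - 20 \cdot 6^{2} - 18}{-20 + 6} \left(1048 + 124\right) = \frac{80 + 216 - 720 - 18}{-14} \cdot 1172 = - \frac{80 + 216 - 720 - 18}{14} \cdot 1172 = \left(- \frac{1}{14}\right) \left(-442\right) 1172 = \frac{221}{7} \cdot 1172 = \frac{259012}{7}$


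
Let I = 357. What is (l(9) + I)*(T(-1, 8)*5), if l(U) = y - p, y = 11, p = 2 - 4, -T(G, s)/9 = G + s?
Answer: -116550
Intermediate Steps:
T(G, s) = -9*G - 9*s (T(G, s) = -9*(G + s) = -9*G - 9*s)
p = -2
l(U) = 13 (l(U) = 11 - 1*(-2) = 11 + 2 = 13)
(l(9) + I)*(T(-1, 8)*5) = (13 + 357)*((-9*(-1) - 9*8)*5) = 370*((9 - 72)*5) = 370*(-63*5) = 370*(-315) = -116550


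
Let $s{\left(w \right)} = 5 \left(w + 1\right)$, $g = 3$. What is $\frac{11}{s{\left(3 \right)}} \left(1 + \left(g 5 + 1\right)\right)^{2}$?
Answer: $\frac{3179}{20} \approx 158.95$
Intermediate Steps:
$s{\left(w \right)} = 5 + 5 w$ ($s{\left(w \right)} = 5 \left(1 + w\right) = 5 + 5 w$)
$\frac{11}{s{\left(3 \right)}} \left(1 + \left(g 5 + 1\right)\right)^{2} = \frac{11}{5 + 5 \cdot 3} \left(1 + \left(3 \cdot 5 + 1\right)\right)^{2} = \frac{11}{5 + 15} \left(1 + \left(15 + 1\right)\right)^{2} = \frac{11}{20} \left(1 + 16\right)^{2} = 11 \cdot \frac{1}{20} \cdot 17^{2} = \frac{11}{20} \cdot 289 = \frac{3179}{20}$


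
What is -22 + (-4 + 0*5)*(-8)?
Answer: 10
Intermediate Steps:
-22 + (-4 + 0*5)*(-8) = -22 + (-4 + 0)*(-8) = -22 - 4*(-8) = -22 + 32 = 10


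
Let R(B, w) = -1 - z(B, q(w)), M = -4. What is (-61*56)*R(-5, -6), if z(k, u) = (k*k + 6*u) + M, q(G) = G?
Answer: -47824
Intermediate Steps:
z(k, u) = -4 + k² + 6*u (z(k, u) = (k*k + 6*u) - 4 = (k² + 6*u) - 4 = -4 + k² + 6*u)
R(B, w) = 3 - B² - 6*w (R(B, w) = -1 - (-4 + B² + 6*w) = -1 + (4 - B² - 6*w) = 3 - B² - 6*w)
(-61*56)*R(-5, -6) = (-61*56)*(3 - 1*(-5)² - 6*(-6)) = -3416*(3 - 1*25 + 36) = -3416*(3 - 25 + 36) = -3416*14 = -47824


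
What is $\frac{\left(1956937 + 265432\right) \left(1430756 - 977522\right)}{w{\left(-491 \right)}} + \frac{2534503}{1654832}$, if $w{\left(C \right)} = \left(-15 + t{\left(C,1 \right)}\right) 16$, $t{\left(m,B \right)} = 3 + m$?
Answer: $- \frac{104177174546487733}{832380496} \approx -1.2516 \cdot 10^{8}$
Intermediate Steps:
$w{\left(C \right)} = -192 + 16 C$ ($w{\left(C \right)} = \left(-15 + \left(3 + C\right)\right) 16 = \left(-12 + C\right) 16 = -192 + 16 C$)
$\frac{\left(1956937 + 265432\right) \left(1430756 - 977522\right)}{w{\left(-491 \right)}} + \frac{2534503}{1654832} = \frac{\left(1956937 + 265432\right) \left(1430756 - 977522\right)}{-192 + 16 \left(-491\right)} + \frac{2534503}{1654832} = \frac{2222369 \cdot 453234}{-192 - 7856} + 2534503 \cdot \frac{1}{1654832} = \frac{1007253191346}{-8048} + \frac{2534503}{1654832} = 1007253191346 \left(- \frac{1}{8048}\right) + \frac{2534503}{1654832} = - \frac{503626595673}{4024} + \frac{2534503}{1654832} = - \frac{104177174546487733}{832380496}$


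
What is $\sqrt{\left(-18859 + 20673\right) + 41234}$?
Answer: $2 \sqrt{10762} \approx 207.48$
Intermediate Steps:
$\sqrt{\left(-18859 + 20673\right) + 41234} = \sqrt{1814 + 41234} = \sqrt{43048} = 2 \sqrt{10762}$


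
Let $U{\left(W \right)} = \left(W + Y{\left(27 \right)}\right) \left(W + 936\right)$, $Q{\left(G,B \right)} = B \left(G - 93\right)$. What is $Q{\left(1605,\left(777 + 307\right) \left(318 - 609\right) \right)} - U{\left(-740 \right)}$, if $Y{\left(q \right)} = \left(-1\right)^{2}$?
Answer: $-476806484$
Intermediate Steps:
$Q{\left(G,B \right)} = B \left(-93 + G\right)$ ($Q{\left(G,B \right)} = B \left(G - 93\right) = B \left(-93 + G\right)$)
$Y{\left(q \right)} = 1$
$U{\left(W \right)} = \left(1 + W\right) \left(936 + W\right)$ ($U{\left(W \right)} = \left(W + 1\right) \left(W + 936\right) = \left(1 + W\right) \left(936 + W\right)$)
$Q{\left(1605,\left(777 + 307\right) \left(318 - 609\right) \right)} - U{\left(-740 \right)} = \left(777 + 307\right) \left(318 - 609\right) \left(-93 + 1605\right) - \left(936 + \left(-740\right)^{2} + 937 \left(-740\right)\right) = 1084 \left(-291\right) 1512 - \left(936 + 547600 - 693380\right) = \left(-315444\right) 1512 - -144844 = -476951328 + 144844 = -476806484$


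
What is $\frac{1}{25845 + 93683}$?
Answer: $\frac{1}{119528} \approx 8.3662 \cdot 10^{-6}$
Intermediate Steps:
$\frac{1}{25845 + 93683} = \frac{1}{119528}$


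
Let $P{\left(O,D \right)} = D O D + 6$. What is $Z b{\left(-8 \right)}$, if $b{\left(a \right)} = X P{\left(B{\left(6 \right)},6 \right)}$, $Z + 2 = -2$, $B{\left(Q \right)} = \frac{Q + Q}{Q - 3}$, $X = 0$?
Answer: $0$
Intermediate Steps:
$B{\left(Q \right)} = \frac{2 Q}{-3 + Q}$
$Z = -4$ ($Z = -2 - 2 = -4$)
$P{\left(O,D \right)} = 6 + O D^{2}$ ($P{\left(O,D \right)} = O D^{2} + 6 = 6 + O D^{2}$)
$b{\left(a \right)} = 0$ ($b{\left(a \right)} = 0 \left(6 + 2 \cdot 6 \frac{1}{-3 + 6} \cdot 6^{2}\right) = 0 \left(6 + 2 \cdot 6 \cdot \frac{1}{3} \cdot 36\right) = 0 \left(6 + 4 \cdot 36\right) = 0 \left(6 + 144\right) = 0 \cdot 150 = 0$)
$Z b{\left(-8 \right)} = \left(-4\right) 0 = 0$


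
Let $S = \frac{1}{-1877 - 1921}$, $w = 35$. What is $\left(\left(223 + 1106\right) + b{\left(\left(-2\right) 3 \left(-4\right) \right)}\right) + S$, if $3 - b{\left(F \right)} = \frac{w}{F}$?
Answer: $\frac{20213585}{15192} \approx 1330.5$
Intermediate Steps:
$S = - \frac{1}{3798}$ ($S = \frac{1}{-3798} = - \frac{1}{3798} \approx -0.0002633$)
$b{\left(F \right)} = 3 - \frac{35}{F}$
$\left(\left(223 + 1106\right) + b{\left(\left(-2\right) 3 \left(-4\right) \right)}\right) + S = \left(\left(223 + 1106\right) + \left(3 - \frac{35}{\left(-2\right) 3 \left(-4\right)}\right)\right) - \frac{1}{3798} = \left(1329 + \left(3 - \frac{35}{\left(-6\right) \left(-4\right)}\right)\right) - \frac{1}{3798} = \left(1329 + \left(3 - \frac{35}{24}\right)\right) - \frac{1}{3798} = \left(1329 + \frac{37}{24}\right) - \frac{1}{3798} = \frac{31933}{24} - \frac{1}{3798} = \frac{20213585}{15192}$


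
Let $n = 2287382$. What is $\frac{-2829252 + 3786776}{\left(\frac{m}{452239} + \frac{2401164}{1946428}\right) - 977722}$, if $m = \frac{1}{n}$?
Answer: $- \frac{481986341790857224222264}{492152735051658406788367} \approx -0.97934$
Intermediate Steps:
$m = \frac{1}{2287382} \approx 4.3718 \cdot 10^{-7}$
$\frac{-2829252 + 3786776}{\left(\frac{m}{452239} + \frac{2401164}{1946428}\right) - 977722} = \frac{-2829252 + 3786776}{\left(\frac{1}{2287382 \cdot 452239} + \frac{2401164}{1946428}\right) - 977722} = \frac{957524}{\left(\frac{1}{2287382} \cdot \frac{1}{452239} + 2401164 \cdot \frac{1}{1946428}\right) - 977722} = \frac{957524}{\left(\frac{1}{1034443348298} + \frac{600291}{486607}\right) - 977722} = \frac{957524}{\frac{620967031993641325}{503367374385244886} - 977722} = \frac{957524}{- \frac{492152735051658406788367}{503367374385244886}} = 957524 \left(- \frac{503367374385244886}{492152735051658406788367}\right) = - \frac{481986341790857224222264}{492152735051658406788367}$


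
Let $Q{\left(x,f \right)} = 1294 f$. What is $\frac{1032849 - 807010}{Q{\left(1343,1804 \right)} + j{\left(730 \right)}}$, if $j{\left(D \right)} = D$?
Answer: $\frac{225839}{2335106} \approx 0.096715$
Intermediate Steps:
$\frac{1032849 - 807010}{Q{\left(1343,1804 \right)} + j{\left(730 \right)}} = \frac{1032849 - 807010}{1294 \cdot 1804 + 730} = \frac{225839}{2334376 + 730} = \frac{225839}{2335106}$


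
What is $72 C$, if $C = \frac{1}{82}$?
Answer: $\frac{36}{41} \approx 0.87805$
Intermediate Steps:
$C = \frac{1}{82} \approx 0.012195$
$72 C = 72 \cdot \frac{1}{82} = \frac{36}{41}$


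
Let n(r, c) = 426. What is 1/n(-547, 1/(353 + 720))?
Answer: 1/426 ≈ 0.0023474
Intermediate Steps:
1/n(-547, 1/(353 + 720)) = 1/426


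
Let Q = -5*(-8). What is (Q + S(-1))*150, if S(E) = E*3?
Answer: 5550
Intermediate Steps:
Q = 40
S(E) = 3*E
(Q + S(-1))*150 = (40 + 3*(-1))*150 = (40 - 3)*150 = 37*150 = 5550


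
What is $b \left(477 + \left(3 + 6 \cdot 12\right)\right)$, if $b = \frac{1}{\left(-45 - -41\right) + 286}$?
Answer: $\frac{92}{47} \approx 1.9574$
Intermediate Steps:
$b = \frac{1}{282}$ ($b = \frac{1}{\left(-45 + 41\right) + 286} = \frac{1}{-4 + 286} = \frac{1}{282} \approx 0.0035461$)
$b \left(477 + \left(3 + 6 \cdot 12\right)\right) = \frac{477 + \left(3 + 6 \cdot 12\right)}{282} = \frac{477 + \left(3 + 72\right)}{282} = \frac{477 + 75}{282} = \frac{1}{282} \cdot 552 = \frac{92}{47}$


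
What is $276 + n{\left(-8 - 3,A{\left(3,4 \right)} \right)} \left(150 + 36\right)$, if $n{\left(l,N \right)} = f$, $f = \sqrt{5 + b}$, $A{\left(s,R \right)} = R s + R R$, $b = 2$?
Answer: $276 + 186 \sqrt{7} \approx 768.11$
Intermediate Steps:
$A{\left(s,R \right)} = R^{2} + R s$ ($A{\left(s,R \right)} = R s + R^{2} = R^{2} + R s$)
$f = \sqrt{7}$ ($f = \sqrt{5 + 2} = \sqrt{7} \approx 2.6458$)
$n{\left(l,N \right)} = \sqrt{7}$
$276 + n{\left(-8 - 3,A{\left(3,4 \right)} \right)} \left(150 + 36\right) = 276 + \sqrt{7} \left(150 + 36\right) = 276 + \sqrt{7} \cdot 186 = 276 + 186 \sqrt{7}$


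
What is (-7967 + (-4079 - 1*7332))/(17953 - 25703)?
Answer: 9689/3875 ≈ 2.5004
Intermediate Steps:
(-7967 + (-4079 - 1*7332))/(17953 - 25703) = (-7967 + (-4079 - 7332))/(-7750) = (-7967 - 11411)*(-1/7750) = -19378*(-1/7750) = 9689/3875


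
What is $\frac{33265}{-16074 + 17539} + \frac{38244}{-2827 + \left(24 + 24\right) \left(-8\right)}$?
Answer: $\frac{10157291}{940823} \approx 10.796$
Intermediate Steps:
$\frac{33265}{-16074 + 17539} + \frac{38244}{-2827 + \left(24 + 24\right) \left(-8\right)} = \frac{33265}{1465} + \frac{38244}{-2827 + 48 \left(-8\right)} = 33265 \cdot \frac{1}{1465} + \frac{38244}{-2827 - 384} = \frac{6653}{293} + \frac{38244}{-3211} = \frac{6653}{293} + 38244 \left(- \frac{1}{3211}\right) = \frac{6653}{293} - \frac{38244}{3211} = \frac{10157291}{940823}$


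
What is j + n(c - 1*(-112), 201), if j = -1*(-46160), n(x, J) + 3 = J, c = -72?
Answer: 46358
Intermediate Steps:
n(x, J) = -3 + J
j = 46160
j + n(c - 1*(-112), 201) = 46160 + (-3 + 201) = 46160 + 198 = 46358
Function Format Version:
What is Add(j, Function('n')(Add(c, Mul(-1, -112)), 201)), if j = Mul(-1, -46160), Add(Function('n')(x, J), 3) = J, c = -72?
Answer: 46358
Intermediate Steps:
Function('n')(x, J) = Add(-3, J)
j = 46160
Add(j, Function('n')(Add(c, Mul(-1, -112)), 201)) = Add(46160, Add(-3, 201)) = Add(46160, 198) = 46358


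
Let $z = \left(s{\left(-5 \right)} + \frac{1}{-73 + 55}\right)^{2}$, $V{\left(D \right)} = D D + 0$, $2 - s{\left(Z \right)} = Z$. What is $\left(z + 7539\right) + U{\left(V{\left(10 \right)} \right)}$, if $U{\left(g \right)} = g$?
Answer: $\frac{2490661}{324} \approx 7687.2$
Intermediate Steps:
$s{\left(Z \right)} = 2 - Z$
$V{\left(D \right)} = D^{2}$ ($V{\left(D \right)} = D^{2} + 0 = D^{2}$)
$z = \frac{15625}{324}$ ($z = \left(\left(2 - -5\right) + \frac{1}{-73 + 55}\right)^{2} = \left(\left(2 + 5\right) + \frac{1}{-18}\right)^{2} = \left(7 - \frac{1}{18}\right)^{2} = \left(\frac{125}{18}\right)^{2} = \frac{15625}{324} \approx 48.225$)
$\left(z + 7539\right) + U{\left(V{\left(10 \right)} \right)} = \left(\frac{15625}{324} + 7539\right) + 10^{2} = \frac{2458261}{324} + 100 = \frac{2490661}{324}$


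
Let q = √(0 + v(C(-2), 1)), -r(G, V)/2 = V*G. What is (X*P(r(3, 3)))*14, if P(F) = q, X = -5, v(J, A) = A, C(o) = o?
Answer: -70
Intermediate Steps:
r(G, V) = -2*G*V (r(G, V) = -2*V*G = -2*G*V)
q = 1 (q = √(0 + 1) = √1 = 1)
P(F) = 1
(X*P(r(3, 3)))*14 = -5*1*14 = -5*14 = -70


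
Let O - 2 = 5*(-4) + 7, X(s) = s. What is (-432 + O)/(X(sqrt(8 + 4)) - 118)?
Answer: 26137/6956 + 443*sqrt(3)/6956 ≈ 3.8678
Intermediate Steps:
O = -11 (O = 2 + (5*(-4) + 7) = 2 + (-20 + 7) = 2 - 13 = -11)
(-432 + O)/(X(sqrt(8 + 4)) - 118) = (-432 - 11)/(sqrt(8 + 4) - 118) = -443/(sqrt(12) - 118) = -443/(2*sqrt(3) - 118) = -443/(-118 + 2*sqrt(3))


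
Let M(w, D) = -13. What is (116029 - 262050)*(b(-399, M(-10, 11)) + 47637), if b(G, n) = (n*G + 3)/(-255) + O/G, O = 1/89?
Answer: -4197454072782716/603687 ≈ -6.9530e+9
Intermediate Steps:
O = 1/89 ≈ 0.011236
b(G, n) = -1/85 + 1/(89*G) - G*n/255 (b(G, n) = (n*G + 3)/(-255) + 1/(89*G) = (G*n + 3)*(-1/255) + 1/(89*G) = (3 + G*n)*(-1/255) + 1/(89*G) = (-1/85 - G*n/255) + 1/(89*G) = -1/85 + 1/(89*G) - G*n/255)
(116029 - 262050)*(b(-399, M(-10, 11)) + 47637) = (116029 - 262050)*((1/22695)*(255 - 89*(-399)*(3 - 399*(-13)))/(-399) + 47637) = -146021*((1/22695)*(-1/399)*(255 - 89*(-399)*(3 + 5187)) + 47637) = -146021*((1/22695)*(-1/399)*(255 - 89*(-399)*5190) + 47637) = -146021*((1/22695)*(-1/399)*(255 + 184302090) + 47637) = -146021*((1/22695)*(-1/399)*184302345 + 47637) = -146021*(-12286823/603687 + 47637) = -146021*28745550796/603687 = -4197454072782716/603687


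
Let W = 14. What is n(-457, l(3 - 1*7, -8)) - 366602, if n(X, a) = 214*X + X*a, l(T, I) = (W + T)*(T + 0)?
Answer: -446120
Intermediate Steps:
l(T, I) = T*(14 + T) (l(T, I) = (14 + T)*(T + 0) = (14 + T)*T = T*(14 + T))
n(-457, l(3 - 1*7, -8)) - 366602 = -457*(214 + (3 - 1*7)*(14 + (3 - 1*7))) - 366602 = -457*(214 + (3 - 7)*(14 + (3 - 7))) - 366602 = -457*(214 - 4*(14 - 4)) - 366602 = -457*(214 - 4*10) - 366602 = -457*(214 - 40) - 366602 = -457*174 - 366602 = -79518 - 366602 = -446120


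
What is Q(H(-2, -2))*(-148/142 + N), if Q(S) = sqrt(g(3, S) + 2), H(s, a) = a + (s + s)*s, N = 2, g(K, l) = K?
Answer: 68*sqrt(5)/71 ≈ 2.1416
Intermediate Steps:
H(s, a) = a + 2*s**2 (H(s, a) = a + (2*s)*s = a + 2*s**2)
Q(S) = sqrt(5) (Q(S) = sqrt(3 + 2) = sqrt(5))
Q(H(-2, -2))*(-148/142 + N) = sqrt(5)*(-148/142 + 2) = sqrt(5)*(-148*1/142 + 2) = sqrt(5)*(-74/71 + 2) = sqrt(5)*(68/71) = 68*sqrt(5)/71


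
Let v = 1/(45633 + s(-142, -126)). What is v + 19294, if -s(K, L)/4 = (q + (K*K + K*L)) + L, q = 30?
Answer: 2049157857/106207 ≈ 19294.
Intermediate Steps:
s(K, L) = -120 - 4*L - 4*K**2 - 4*K*L (s(K, L) = -4*((30 + (K*K + K*L)) + L) = -4*((30 + (K**2 + K*L)) + L) = -4*((30 + K**2 + K*L) + L) = -4*(30 + L + K**2 + K*L) = -120 - 4*L - 4*K**2 - 4*K*L)
v = -1/106207 (v = 1/(45633 + (-120 - 4*(-126) - 4*(-142)**2 - 4*(-142)*(-126))) = 1/(45633 + (-120 + 504 - 4*20164 - 71568)) = 1/(45633 + (-120 + 504 - 80656 - 71568)) = 1/(45633 - 151840) = 1/(-106207) = -1/106207 ≈ -9.4156e-6)
v + 19294 = -1/106207 + 19294 = 2049157857/106207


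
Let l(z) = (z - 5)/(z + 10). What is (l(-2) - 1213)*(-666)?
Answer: 3233763/4 ≈ 8.0844e+5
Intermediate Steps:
l(z) = (-5 + z)/(10 + z)
(l(-2) - 1213)*(-666) = ((-5 - 2)/(10 - 2) - 1213)*(-666) = (-7/8 - 1213)*(-666) = -9711/8*(-666) = 3233763/4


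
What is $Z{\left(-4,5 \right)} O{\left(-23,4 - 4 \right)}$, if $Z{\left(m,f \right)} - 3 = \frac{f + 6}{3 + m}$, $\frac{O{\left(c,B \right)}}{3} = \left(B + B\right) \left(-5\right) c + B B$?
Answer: $0$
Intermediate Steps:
$O{\left(c,B \right)} = 3 B^{2} - 30 B c$ ($O{\left(c,B \right)} = 3 \left(\left(B + B\right) \left(-5\right) c + B B\right) = 3 \left(2 B \left(-5\right) c + B^{2}\right) = 3 \left(- 10 B c + B^{2}\right) = 3 \left(B^{2} - 10 B c\right) = 3 B^{2} - 30 B c$)
$Z{\left(m,f \right)} = 3 + \frac{6 + f}{3 + m}$ ($Z{\left(m,f \right)} = 3 + \frac{f + 6}{3 + m} = 3 + \frac{6 + f}{3 + m}$)
$Z{\left(-4,5 \right)} O{\left(-23,4 - 4 \right)} = \frac{15 + 5 + 3 \left(-4\right)}{3 - 4} \cdot 3 \left(4 - 4\right) \left(\left(4 - 4\right) - -230\right) = \frac{15 + 5 - 12}{-1} \cdot 3 \left(4 - 4\right) \left(\left(4 - 4\right) + 230\right) = \left(-1\right) 8 \cdot 3 \cdot 0 \left(0 + 230\right) = - 8 \cdot 3 \cdot 0 \cdot 230 = \left(-8\right) 0 = 0$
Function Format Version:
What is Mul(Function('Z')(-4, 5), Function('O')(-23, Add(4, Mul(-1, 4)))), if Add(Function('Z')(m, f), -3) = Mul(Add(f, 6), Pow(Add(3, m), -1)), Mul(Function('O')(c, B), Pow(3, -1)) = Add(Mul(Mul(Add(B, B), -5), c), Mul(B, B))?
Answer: 0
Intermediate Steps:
Function('O')(c, B) = Add(Mul(3, Pow(B, 2)), Mul(-30, B, c)) (Function('O')(c, B) = Mul(3, Add(Mul(Mul(Add(B, B), -5), c), Mul(B, B))) = Mul(3, Add(Mul(Mul(Mul(2, B), -5), c), Pow(B, 2))) = Mul(3, Add(Mul(Mul(-10, B), c), Pow(B, 2))) = Mul(3, Add(Mul(-10, B, c), Pow(B, 2))) = Mul(3, Add(Pow(B, 2), Mul(-10, B, c))) = Add(Mul(3, Pow(B, 2)), Mul(-30, B, c)))
Function('Z')(m, f) = Add(3, Mul(Pow(Add(3, m), -1), Add(6, f))) (Function('Z')(m, f) = Add(3, Mul(Add(f, 6), Pow(Add(3, m), -1))) = Add(3, Mul(Add(6, f), Pow(Add(3, m), -1))) = Add(3, Mul(Pow(Add(3, m), -1), Add(6, f))))
Mul(Function('Z')(-4, 5), Function('O')(-23, Add(4, Mul(-1, 4)))) = Mul(Mul(Pow(Add(3, -4), -1), Add(15, 5, Mul(3, -4))), Mul(3, Add(4, Mul(-1, 4)), Add(Add(4, Mul(-1, 4)), Mul(-10, -23)))) = Mul(Mul(Pow(-1, -1), Add(15, 5, -12)), Mul(3, Add(4, -4), Add(Add(4, -4), 230))) = Mul(Mul(-1, 8), Mul(3, 0, Add(0, 230))) = Mul(-8, Mul(3, 0, 230)) = Mul(-8, 0) = 0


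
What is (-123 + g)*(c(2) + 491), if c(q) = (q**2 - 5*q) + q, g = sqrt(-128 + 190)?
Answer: -59901 + 487*sqrt(62) ≈ -56066.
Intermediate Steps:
g = sqrt(62) ≈ 7.8740
c(q) = q**2 - 4*q
(-123 + g)*(c(2) + 491) = (-123 + sqrt(62))*(2*(-4 + 2) + 491) = (-123 + sqrt(62))*(2*(-2) + 491) = (-123 + sqrt(62))*(-4 + 491) = (-123 + sqrt(62))*487 = -59901 + 487*sqrt(62)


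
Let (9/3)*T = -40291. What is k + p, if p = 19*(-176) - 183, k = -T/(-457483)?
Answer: -4840667914/1372449 ≈ -3527.0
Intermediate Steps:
T = -40291/3 (T = (⅓)*(-40291) = -40291/3 ≈ -13430.)
k = -40291/1372449 (k = -1*(-40291/3)/(-457483) = (40291/3)*(-1/457483) = -40291/1372449 ≈ -0.029357)
p = -3527 (p = -3344 - 183 = -3527)
k + p = -40291/1372449 - 3527 = -4840667914/1372449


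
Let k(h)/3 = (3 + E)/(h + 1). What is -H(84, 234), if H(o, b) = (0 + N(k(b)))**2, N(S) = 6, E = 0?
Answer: -36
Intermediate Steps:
k(h) = 9/(1 + h) (k(h) = 3*((3 + 0)/(h + 1)) = 3*(3/(1 + h)) = 9/(1 + h))
H(o, b) = 36 (H(o, b) = (0 + 6)**2 = 6**2 = 36)
-H(84, 234) = -1*36 = -36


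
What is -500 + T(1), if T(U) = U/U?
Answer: -499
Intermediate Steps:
T(U) = 1
-500 + T(1) = -500 + 1 = -499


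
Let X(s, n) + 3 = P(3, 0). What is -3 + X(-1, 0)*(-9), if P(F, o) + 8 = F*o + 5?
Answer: 51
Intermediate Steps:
P(F, o) = -3 + F*o (P(F, o) = -8 + (F*o + 5) = -8 + (5 + F*o) = -3 + F*o)
X(s, n) = -6 (X(s, n) = -3 + (-3 + 3*0) = -3 + (-3 + 0) = -3 - 3 = -6)
-3 + X(-1, 0)*(-9) = -3 - 6*(-9) = -3 + 54 = 51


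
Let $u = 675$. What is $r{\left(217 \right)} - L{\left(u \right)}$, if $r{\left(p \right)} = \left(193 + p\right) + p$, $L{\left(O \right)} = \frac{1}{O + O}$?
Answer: $\frac{846449}{1350} \approx 627.0$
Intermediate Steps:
$L{\left(O \right)} = \frac{1}{2 O}$
$r{\left(p \right)} = 193 + 2 p$
$r{\left(217 \right)} - L{\left(u \right)} = \left(193 + 2 \cdot 217\right) - \frac{1}{2 \cdot 675} = \left(193 + 434\right) - \frac{1}{2} \cdot \frac{1}{675} = 627 - \frac{1}{1350} = \frac{846449}{1350}$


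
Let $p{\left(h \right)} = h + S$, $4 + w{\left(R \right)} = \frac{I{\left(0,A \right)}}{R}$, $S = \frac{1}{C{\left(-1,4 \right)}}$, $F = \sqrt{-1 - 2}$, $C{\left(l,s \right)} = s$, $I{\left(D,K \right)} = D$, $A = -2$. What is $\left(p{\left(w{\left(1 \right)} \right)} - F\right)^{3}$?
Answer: $- \frac{1215}{64} - \frac{627 i \sqrt{3}}{16} \approx -18.984 - 67.875 i$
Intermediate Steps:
$F = i \sqrt{3}$ ($F = \sqrt{-3} = i \sqrt{3} \approx 1.732 i$)
$S = \frac{1}{4} \approx 0.25$
$w{\left(R \right)} = -4$ ($w{\left(R \right)} = -4 + \frac{0}{R} = -4 + 0 = -4$)
$p{\left(h \right)} = \frac{1}{4} + h$ ($p{\left(h \right)} = h + \frac{1}{4} = \frac{1}{4} + h$)
$\left(p{\left(w{\left(1 \right)} \right)} - F\right)^{3} = \left(\left(\frac{1}{4} - 4\right) - i \sqrt{3}\right)^{3} = \left(- \frac{15}{4} - i \sqrt{3}\right)^{3}$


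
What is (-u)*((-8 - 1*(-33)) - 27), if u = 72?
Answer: 144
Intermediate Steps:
(-u)*((-8 - 1*(-33)) - 27) = (-1*72)*((-8 - 1*(-33)) - 27) = -72*((-8 + 33) - 27) = -72*(25 - 27) = -72*(-2) = 144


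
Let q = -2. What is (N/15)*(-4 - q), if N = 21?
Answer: -14/5 ≈ -2.8000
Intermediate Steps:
(N/15)*(-4 - q) = (21/15)*(-4 - 1*(-2)) = ((1/15)*21)*(-4 + 2) = (7/5)*(-2) = -14/5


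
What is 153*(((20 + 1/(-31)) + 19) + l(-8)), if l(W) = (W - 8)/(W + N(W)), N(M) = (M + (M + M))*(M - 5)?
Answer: 3506913/589 ≈ 5954.0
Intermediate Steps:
N(M) = 3*M*(-5 + M) (N(M) = (M + 2*M)*(-5 + M) = (3*M)*(-5 + M) = 3*M*(-5 + M))
l(W) = (-8 + W)/(W + 3*W*(-5 + W)) (l(W) = (W - 8)/(W + 3*W*(-5 + W)) = (-8 + W)/(W + 3*W*(-5 + W)))
153*(((20 + 1/(-31)) + 19) + l(-8)) = 153*(((20 + 1/(-31)) + 19) + (-8 - 8)/((-8)*(-14 + 3*(-8)))) = 153*(((20 - 1/31) + 19) - ⅛*(-16)/(-14 - 24)) = 153*((619/31 + 19) - ⅛*(-16)/(-38)) = 153*(1208/31 - ⅛*(-1/38)*(-16)) = 153*(1208/31 - 1/19) = 153*(22921/589) = 3506913/589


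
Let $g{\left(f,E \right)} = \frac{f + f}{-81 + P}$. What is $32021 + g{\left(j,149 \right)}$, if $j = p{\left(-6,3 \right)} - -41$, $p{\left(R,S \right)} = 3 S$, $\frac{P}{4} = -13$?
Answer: $\frac{4258693}{133} \approx 32020.0$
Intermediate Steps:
$P = -52$ ($P = 4 \left(-13\right) = -52$)
$j = 50$ ($j = 3 \cdot 3 - -41 = 9 + 41 = 50$)
$g{\left(f,E \right)} = - \frac{2 f}{133}$ ($g{\left(f,E \right)} = \frac{f + f}{-81 - 52} = \frac{2 f}{-133} = 2 f \left(- \frac{1}{133}\right) = - \frac{2 f}{133}$)
$32021 + g{\left(j,149 \right)} = 32021 - \frac{100}{133} = \frac{4258693}{133}$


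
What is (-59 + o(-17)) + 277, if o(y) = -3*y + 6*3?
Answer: 287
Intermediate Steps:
o(y) = 18 - 3*y (o(y) = -3*y + 18 = 18 - 3*y)
(-59 + o(-17)) + 277 = (-59 + (18 - 3*(-17))) + 277 = (-59 + (18 + 51)) + 277 = (-59 + 69) + 277 = 10 + 277 = 287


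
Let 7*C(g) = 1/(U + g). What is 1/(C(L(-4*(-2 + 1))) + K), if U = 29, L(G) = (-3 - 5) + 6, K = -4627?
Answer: -189/874502 ≈ -0.00021612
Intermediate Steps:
L(G) = -2 (L(G) = -8 + 6 = -2)
C(g) = 1/(7*(29 + g))
1/(C(L(-4*(-2 + 1))) + K) = 1/(1/(7*(29 - 2)) - 4627) = 1/((⅐)/27 - 4627) = 1/((⅐)*(1/27) - 4627) = 1/(1/189 - 4627) = 1/(-874502/189) = -189/874502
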